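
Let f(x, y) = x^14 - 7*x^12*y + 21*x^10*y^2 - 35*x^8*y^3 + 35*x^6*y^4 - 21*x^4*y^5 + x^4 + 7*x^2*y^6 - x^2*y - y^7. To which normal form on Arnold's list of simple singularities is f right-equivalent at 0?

The Hessian of f at 0 has rank 0. Corank 2; j^3 = -x^2*y has shape L^2 M (L != M), so D-series; mu = 8 gives D_8.

D8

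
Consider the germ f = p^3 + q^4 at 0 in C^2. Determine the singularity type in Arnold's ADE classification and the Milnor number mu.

The Hessian of f at 0 has rank 0. Corank 2; j^3 = p^3 is a perfect cube, so E-series; the 4-jet and mu = 6 give E_6.

Type E_{6}, Milnor number mu = 6.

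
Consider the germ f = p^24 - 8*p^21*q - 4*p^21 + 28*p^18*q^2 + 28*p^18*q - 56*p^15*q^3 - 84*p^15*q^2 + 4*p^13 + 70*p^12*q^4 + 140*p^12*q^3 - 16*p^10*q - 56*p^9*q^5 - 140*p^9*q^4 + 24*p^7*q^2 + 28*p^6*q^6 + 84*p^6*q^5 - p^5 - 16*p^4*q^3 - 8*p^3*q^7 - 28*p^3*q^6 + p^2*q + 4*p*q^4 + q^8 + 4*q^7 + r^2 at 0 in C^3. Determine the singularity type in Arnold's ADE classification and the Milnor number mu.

The Hessian of f at 0 has rank 1. Corank 2; j^3 = p^2*q has shape L^2 M (L != M), so D-series; mu = 9 gives D_9.

Type D_9, Milnor number mu = 9.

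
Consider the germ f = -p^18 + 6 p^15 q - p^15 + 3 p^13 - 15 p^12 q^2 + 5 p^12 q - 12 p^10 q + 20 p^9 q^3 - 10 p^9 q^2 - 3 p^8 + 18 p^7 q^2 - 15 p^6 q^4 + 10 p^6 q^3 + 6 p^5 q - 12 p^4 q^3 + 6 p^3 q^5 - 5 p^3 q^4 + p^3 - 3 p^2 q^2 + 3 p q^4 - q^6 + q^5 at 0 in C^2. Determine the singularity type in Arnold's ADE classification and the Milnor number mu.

Type E_8, Milnor number mu = 8.

The Hessian of f at 0 has rank 0. Corank 2; j^3 = p^3 is a perfect cube, so E-series; the 5-jet and mu = 8 give E_8.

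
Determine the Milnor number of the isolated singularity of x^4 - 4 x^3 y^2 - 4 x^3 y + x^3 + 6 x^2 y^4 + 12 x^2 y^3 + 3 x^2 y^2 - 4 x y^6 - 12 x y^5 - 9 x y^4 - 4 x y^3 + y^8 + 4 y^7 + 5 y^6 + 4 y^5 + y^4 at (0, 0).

6

The Hessian of f at 0 has rank 0. Corank 2; j^3 = x^3 is a perfect cube, so E-series; the 4-jet and mu = 6 give E_6.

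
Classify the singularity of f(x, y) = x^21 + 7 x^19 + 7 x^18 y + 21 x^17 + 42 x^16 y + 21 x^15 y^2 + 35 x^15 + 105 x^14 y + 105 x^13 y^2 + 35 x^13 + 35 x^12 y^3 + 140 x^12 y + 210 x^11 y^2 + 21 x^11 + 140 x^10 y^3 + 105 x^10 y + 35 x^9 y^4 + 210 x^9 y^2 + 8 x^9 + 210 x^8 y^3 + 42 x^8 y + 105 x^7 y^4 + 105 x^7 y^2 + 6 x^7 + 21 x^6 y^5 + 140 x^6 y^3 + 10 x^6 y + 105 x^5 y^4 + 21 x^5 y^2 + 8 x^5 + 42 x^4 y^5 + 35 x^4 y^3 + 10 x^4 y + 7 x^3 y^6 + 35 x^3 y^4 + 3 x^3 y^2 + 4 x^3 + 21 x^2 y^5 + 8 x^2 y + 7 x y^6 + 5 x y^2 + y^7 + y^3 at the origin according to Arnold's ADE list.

D8

The Hessian of f at 0 has rank 0. Corank 2; j^3 = (x + y)*(2*x + y)^2 has shape L^2 M (L != M), so D-series; mu = 8 gives D_8.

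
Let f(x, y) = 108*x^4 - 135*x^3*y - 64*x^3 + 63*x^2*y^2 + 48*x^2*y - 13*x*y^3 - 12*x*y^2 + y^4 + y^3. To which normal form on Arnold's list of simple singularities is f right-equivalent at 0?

E_7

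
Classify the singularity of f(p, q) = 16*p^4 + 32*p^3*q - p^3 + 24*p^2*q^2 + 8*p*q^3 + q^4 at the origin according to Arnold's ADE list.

E_{6}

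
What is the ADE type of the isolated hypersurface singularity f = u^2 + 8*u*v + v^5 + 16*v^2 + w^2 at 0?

The Hessian of f at 0 has rank 2. Corank 1: A-series; mu = 4 gives A_4.

A4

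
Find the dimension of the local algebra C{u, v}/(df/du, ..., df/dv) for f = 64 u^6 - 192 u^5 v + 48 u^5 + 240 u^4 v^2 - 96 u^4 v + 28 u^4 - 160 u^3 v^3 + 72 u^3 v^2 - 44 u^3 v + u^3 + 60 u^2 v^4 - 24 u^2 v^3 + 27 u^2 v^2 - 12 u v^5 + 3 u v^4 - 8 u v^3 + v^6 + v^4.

The Hessian of f at 0 has rank 0. Corank 2; j^3 = u^3 is a perfect cube, so E-series; the 4-jet and mu = 6 give E_6.

6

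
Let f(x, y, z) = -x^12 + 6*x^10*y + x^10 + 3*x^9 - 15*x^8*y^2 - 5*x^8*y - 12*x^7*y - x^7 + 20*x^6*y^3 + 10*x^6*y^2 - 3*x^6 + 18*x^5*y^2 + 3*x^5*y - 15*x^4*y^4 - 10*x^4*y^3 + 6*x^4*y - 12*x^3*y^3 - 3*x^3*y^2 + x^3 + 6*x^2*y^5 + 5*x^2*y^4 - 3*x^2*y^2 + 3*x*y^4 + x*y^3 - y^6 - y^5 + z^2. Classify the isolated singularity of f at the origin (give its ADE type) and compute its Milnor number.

Type E_{7}, Milnor number mu = 7.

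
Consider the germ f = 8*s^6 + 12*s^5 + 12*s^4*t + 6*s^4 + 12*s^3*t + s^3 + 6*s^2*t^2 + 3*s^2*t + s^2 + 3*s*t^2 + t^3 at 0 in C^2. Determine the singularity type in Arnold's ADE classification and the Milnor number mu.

The Hessian of f at 0 is [[2, 0], [0, 0]] with rank 1, so corank 1. A Groebner basis of the Jacobian ideal J(f) in C{s,t} is {t^2, s}; counting standard monomials gives mu = 2. Corank 1: A-series; mu = 2 gives A_2.

Type A_2, Milnor number mu = 2.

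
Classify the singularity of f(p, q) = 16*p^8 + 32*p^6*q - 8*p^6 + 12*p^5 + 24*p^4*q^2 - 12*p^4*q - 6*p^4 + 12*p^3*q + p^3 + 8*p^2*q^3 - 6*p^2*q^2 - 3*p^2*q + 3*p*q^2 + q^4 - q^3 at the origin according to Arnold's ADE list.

E6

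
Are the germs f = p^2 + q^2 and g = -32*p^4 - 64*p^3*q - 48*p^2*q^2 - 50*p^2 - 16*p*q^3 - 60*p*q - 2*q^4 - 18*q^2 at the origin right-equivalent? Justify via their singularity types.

No.

The Hessian of f at 0 is [[2, 0], [0, 2]] with rank 2, so corank 0. A Groebner basis of the Jacobian ideal J(f) in C{p,q} is {p, q}; counting standard monomials gives mu = 1. Corank 0: nondegenerate Morse point, so A_1. The Hessian of g at 0 is [[-100, -60], [-60, -36]] with rank 1, so corank 1. A Groebner basis of the Jacobian ideal J(g) in C{p,q} is {q^3, p + 3*q/5}; counting standard monomials gives mu = 3. Corank 1: A-series; mu = 3 gives A_3. f is A_1 but g is A_3, hence not right-equivalent.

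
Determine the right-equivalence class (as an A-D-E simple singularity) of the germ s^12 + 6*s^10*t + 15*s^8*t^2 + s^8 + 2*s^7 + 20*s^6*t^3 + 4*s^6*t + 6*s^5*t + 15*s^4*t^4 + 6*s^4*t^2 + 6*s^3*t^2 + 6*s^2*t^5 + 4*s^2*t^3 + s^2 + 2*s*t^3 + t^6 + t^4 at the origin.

The Hessian of f at 0 has rank 1. Corank 1: A-series; mu = 3 gives A_3.

A_{3}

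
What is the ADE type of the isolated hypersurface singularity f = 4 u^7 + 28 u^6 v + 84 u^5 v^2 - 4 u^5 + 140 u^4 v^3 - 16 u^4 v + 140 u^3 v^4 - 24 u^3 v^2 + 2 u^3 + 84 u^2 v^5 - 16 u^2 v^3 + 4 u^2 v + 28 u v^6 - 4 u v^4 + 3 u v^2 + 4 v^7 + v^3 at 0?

The Hessian of f at 0 has rank 0. Corank 2; j^3 = (u + v)*(2*u^2 + 2*u*v + v^2) splits into three distinct lines over C (the quadratic factor has nonzero discriminant), so D_4.

D_4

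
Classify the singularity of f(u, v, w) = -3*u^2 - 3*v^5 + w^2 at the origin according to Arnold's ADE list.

The Hessian of f at 0 is [[-6, 0, 0], [0, 0, 0], [0, 0, 2]] with rank 2, so corank 1. A Groebner basis of the Jacobian ideal J(f) in C{u,v,w} is {v^4, u, w}; counting standard monomials gives mu = 4. Corank 1: A-series; mu = 4 gives A_4.

A4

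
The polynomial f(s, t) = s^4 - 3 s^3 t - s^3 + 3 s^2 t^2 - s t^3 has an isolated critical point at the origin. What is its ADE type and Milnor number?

Type E7, Milnor number mu = 7.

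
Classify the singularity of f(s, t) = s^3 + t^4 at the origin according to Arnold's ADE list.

E6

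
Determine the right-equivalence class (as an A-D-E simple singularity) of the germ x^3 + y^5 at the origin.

The Hessian of f at 0 has rank 0. Corank 2; j^3 = x^3 is a perfect cube, so E-series; the 5-jet and mu = 8 give E_8.

E_8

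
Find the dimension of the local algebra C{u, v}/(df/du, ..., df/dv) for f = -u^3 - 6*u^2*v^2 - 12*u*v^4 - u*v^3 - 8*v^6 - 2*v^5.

The Hessian of f at 0 is [[0, 0], [0, 0]] with rank 0, so corank 2. A Groebner basis of the Jacobian ideal J(f) in C{u,v} is {-u^2/4 + v^4 - v^3/12, u^3, u^2*v + u^2/12 + v^3/36, u^2/2 + u*v^2 + v^3/6}; counting standard monomials gives mu = 7. Corank 2; j^3 = -u^3 is a perfect cube, so E-series; the 4-jet and mu = 7 give E_7.

7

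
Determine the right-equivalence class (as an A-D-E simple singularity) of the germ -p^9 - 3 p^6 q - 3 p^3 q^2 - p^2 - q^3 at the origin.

A_{2}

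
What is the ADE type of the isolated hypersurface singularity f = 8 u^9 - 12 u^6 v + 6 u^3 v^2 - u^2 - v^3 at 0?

A_2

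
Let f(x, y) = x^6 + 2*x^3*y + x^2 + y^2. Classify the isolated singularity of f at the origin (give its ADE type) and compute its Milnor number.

Type A_1, Milnor number mu = 1.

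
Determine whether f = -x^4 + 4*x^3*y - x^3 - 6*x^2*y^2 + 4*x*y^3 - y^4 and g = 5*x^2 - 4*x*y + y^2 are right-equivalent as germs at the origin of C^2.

The Hessian of f at 0 has rank 0. Corank 2; j^3 = -x^3 is a perfect cube, so E-series; the 4-jet and mu = 6 give E_6. The Hessian of g at 0 has rank 2. Corank 0: nondegenerate Morse point, so A_1. f is E_6 but g is A_1, hence not right-equivalent.

No.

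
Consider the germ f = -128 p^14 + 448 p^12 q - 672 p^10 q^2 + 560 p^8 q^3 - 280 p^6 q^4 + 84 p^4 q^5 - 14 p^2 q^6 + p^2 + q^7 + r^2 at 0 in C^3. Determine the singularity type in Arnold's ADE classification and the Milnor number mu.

Type A6, Milnor number mu = 6.

The Hessian of f at 0 is [[2, 0, 0], [0, 0, 0], [0, 0, 2]] with rank 2, so corank 1. A Groebner basis of the Jacobian ideal J(f) in C{p,q,r} is {q^6, p, r}; counting standard monomials gives mu = 6. Corank 1: A-series; mu = 6 gives A_6.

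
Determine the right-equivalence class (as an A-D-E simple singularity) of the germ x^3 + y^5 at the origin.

The Hessian of f at 0 is [[0, 0], [0, 0]] with rank 0, so corank 2. A Groebner basis of the Jacobian ideal J(f) in C{x,y} is {y^4, x^2}; counting standard monomials gives mu = 8. Corank 2; j^3 = x^3 is a perfect cube, so E-series; the 5-jet and mu = 8 give E_8.

E_8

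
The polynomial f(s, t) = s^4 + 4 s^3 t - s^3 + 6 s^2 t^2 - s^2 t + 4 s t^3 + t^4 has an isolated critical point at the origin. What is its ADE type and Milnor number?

The Hessian of f at 0 has rank 0. Corank 2; j^3 = -s^2*(s + t) has shape L^2 M (L != M), so D-series; mu = 5 gives D_5.

Type D_5, Milnor number mu = 5.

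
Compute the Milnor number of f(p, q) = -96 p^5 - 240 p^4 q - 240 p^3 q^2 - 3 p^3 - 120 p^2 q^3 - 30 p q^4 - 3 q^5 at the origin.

8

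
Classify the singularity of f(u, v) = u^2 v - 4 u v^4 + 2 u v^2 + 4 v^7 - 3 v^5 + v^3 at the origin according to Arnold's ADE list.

The Hessian of f at 0 is [[0, 0], [0, 0]] with rank 0, so corank 2. A Groebner basis of the Jacobian ideal J(f) in C{u,v} is {-u*v/2 + v^4 - v^2/2, u*v^2 + v^3, u^2 + 9*u*v/2 + 7*v^2/2}; counting standard monomials gives mu = 6. Corank 2; j^3 = v*(u + v)^2 has shape L^2 M (L != M), so D-series; mu = 6 gives D_6.

D_6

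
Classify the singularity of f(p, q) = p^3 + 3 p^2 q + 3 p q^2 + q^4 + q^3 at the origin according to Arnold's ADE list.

E6

The Hessian of f at 0 is [[0, 0], [0, 0]] with rank 0, so corank 2. A Groebner basis of the Jacobian ideal J(f) in C{p,q} is {q^3, p^2 + 2*p*q + q^2}; counting standard monomials gives mu = 6. Corank 2; j^3 = (p + q)^3 is a perfect cube, so E-series; the 4-jet and mu = 6 give E_6.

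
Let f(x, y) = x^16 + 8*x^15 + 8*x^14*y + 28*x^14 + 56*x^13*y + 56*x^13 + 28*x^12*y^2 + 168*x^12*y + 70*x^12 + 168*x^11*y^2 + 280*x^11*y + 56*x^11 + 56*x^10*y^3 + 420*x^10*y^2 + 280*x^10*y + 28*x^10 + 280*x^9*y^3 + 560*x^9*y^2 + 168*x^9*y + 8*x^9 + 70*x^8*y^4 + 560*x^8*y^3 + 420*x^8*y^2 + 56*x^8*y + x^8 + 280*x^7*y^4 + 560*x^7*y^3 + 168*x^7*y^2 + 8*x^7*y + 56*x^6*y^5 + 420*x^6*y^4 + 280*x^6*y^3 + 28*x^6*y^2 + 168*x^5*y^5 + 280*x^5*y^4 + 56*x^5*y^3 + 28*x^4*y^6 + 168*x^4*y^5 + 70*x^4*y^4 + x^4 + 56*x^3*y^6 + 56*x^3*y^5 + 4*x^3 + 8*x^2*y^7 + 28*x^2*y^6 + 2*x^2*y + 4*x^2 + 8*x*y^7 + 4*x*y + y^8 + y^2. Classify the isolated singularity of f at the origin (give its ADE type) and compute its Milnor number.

Type A7, Milnor number mu = 7.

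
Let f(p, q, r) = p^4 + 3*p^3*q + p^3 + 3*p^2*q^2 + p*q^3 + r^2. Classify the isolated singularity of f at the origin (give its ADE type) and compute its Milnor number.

Type E7, Milnor number mu = 7.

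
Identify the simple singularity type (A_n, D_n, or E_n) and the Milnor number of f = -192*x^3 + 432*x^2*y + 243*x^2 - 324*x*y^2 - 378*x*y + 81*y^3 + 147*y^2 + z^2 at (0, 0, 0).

The Hessian of f at 0 has rank 2. Corank 1: A-series; mu = 2 gives A_2.

Type A2, Milnor number mu = 2.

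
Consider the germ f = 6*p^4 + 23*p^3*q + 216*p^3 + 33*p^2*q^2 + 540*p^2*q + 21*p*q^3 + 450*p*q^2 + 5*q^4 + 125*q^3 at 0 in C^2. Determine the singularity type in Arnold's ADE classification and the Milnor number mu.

The Hessian of f at 0 is [[0, 0], [0, 0]] with rank 0, so corank 2. A Groebner basis of the Jacobian ideal J(f) in C{p,q} is {5038848*p^2 + 8398080*p*q + q^4 + 216*q^3 + 3499200*q^2, p^3 + 5940*p^2 + 9900*p*q + 5*q^3/6 + 4125*q^2, p^2*q - 4536*p^2 - 7560*p*q - 8*q^3/9 - 3150*q^2, 2592*p^2 + p*q^2 + 4320*p*q + 17*q^3/18 + 1800*q^2}; counting standard monomials gives mu = 7. Corank 2; j^3 = (6*p + 5*q)^3 is a perfect cube, so E-series; the 4-jet and mu = 7 give E_7.

Type E7, Milnor number mu = 7.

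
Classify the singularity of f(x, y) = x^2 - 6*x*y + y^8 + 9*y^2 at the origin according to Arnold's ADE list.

The Hessian of f at 0 has rank 1. Corank 1: A-series; mu = 7 gives A_7.

A_7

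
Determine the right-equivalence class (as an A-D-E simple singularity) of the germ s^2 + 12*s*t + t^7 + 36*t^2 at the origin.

The Hessian of f at 0 is [[2, 12], [12, 72]] with rank 1, so corank 1. A Groebner basis of the Jacobian ideal J(f) in C{s,t} is {t^6, s + 6*t}; counting standard monomials gives mu = 6. Corank 1: A-series; mu = 6 gives A_6.

A_{6}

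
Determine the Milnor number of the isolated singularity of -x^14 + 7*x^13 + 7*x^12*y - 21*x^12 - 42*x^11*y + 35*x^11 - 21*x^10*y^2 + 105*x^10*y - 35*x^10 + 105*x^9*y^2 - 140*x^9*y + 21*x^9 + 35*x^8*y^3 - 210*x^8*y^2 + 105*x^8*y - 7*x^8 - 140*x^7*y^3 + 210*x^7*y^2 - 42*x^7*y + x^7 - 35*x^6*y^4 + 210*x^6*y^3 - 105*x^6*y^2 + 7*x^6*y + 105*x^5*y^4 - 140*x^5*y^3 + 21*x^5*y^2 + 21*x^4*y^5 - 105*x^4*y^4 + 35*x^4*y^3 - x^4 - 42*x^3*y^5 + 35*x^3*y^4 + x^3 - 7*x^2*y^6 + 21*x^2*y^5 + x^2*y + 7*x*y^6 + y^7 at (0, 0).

8

The Hessian of f at 0 has rank 0. Corank 2; j^3 = x^2*(x + y) has shape L^2 M (L != M), so D-series; mu = 8 gives D_8.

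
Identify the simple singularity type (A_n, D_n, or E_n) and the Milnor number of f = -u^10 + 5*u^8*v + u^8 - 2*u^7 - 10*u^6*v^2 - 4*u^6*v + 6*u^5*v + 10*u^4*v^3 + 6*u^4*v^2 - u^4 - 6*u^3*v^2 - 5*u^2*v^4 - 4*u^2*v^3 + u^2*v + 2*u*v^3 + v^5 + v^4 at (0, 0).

Type D5, Milnor number mu = 5.

The Hessian of f at 0 has rank 0. Corank 2; j^3 = u^2*v has shape L^2 M (L != M), so D-series; mu = 5 gives D_5.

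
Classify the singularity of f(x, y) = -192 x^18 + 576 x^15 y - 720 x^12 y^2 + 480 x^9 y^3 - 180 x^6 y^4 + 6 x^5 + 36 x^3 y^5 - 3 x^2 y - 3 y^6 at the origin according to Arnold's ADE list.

D_7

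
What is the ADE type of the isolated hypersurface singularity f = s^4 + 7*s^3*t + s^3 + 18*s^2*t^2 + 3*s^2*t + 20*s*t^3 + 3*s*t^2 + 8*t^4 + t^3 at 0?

The Hessian of f at 0 is [[0, 0], [0, 0]] with rank 0, so corank 2. A Groebner basis of the Jacobian ideal J(f) in C{s,t} is {3*s^2 + 6*s*t + t^4 + t^3 + 3*t^2, s^3 + 9*s^2 + 18*s*t + 4*t^3 + 9*t^2, s^2*t - 5*s^2 - 10*s*t - 8*t^3/3 - 5*t^2, 2*s^2 + s*t^2 + 4*s*t + 5*t^3/3 + 2*t^2}; counting standard monomials gives mu = 7. Corank 2; j^3 = (s + t)^3 is a perfect cube, so E-series; the 4-jet and mu = 7 give E_7.

E7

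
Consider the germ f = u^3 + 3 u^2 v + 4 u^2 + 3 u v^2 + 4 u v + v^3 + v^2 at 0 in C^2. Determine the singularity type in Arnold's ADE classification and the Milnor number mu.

Type A_{2}, Milnor number mu = 2.

The Hessian of f at 0 has rank 1. Corank 1: A-series; mu = 2 gives A_2.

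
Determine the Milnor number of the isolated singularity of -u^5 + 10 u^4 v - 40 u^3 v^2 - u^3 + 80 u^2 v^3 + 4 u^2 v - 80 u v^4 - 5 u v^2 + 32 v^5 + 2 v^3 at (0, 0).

6

The Hessian of f at 0 is [[0, 0], [0, 0]] with rank 0, so corank 2. A Groebner basis of the Jacobian ideal J(f) in C{u,v} is {u*v/5 + v^4 - v^2/5, u*v^2 - v^3, u^2 - 3*u*v + 2*v^2}; counting standard monomials gives mu = 6. Corank 2; j^3 = -(u - 2*v)*(u - v)^2 has shape L^2 M (L != M), so D-series; mu = 6 gives D_6.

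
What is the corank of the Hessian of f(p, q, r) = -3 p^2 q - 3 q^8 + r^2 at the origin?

2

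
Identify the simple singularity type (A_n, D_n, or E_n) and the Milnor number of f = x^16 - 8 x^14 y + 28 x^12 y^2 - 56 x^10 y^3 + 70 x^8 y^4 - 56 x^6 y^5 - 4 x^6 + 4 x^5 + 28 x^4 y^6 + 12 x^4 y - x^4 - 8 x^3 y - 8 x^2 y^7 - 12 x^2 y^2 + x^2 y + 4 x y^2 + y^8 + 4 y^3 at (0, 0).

The Hessian of f at 0 is [[0, 0], [0, 0]] with rank 0, so corank 2. A Groebner basis of the Jacobian ideal J(f) in C{x,y} is {x^4 - x^3/2 - x*y/2 - y^2, 513*x^3/16 - 16*x^2 + x*y^3 + 3*x*y^2/2 - 127*x*y/4 + 3*y^3/2 + y^2/2, -2051*x^3/32 + 32*x^2 - 7*x*y^2/4 + 2037*x*y/32 + y^4 - 3*y^3/2 - 11*y^2/16, x^2*y - x*y/2 - y^2}; counting standard monomials gives mu = 9. Corank 2; j^3 = y*(x + 2*y)^2 has shape L^2 M (L != M), so D-series; mu = 9 gives D_9.

Type D_9, Milnor number mu = 9.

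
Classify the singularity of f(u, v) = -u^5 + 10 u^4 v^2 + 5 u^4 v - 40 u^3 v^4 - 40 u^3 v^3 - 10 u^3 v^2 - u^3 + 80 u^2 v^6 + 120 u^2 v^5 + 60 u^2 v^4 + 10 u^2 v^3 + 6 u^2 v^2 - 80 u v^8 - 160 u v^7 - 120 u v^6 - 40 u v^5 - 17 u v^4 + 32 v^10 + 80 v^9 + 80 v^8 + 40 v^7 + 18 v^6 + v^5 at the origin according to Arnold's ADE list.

E_8

The Hessian of f at 0 has rank 0. Corank 2; j^3 = -u^3 is a perfect cube, so E-series; the 5-jet and mu = 8 give E_8.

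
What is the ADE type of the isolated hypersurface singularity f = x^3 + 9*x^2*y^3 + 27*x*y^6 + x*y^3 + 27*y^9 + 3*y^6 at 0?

E_{7}

The Hessian of f at 0 has rank 0. Corank 2; j^3 = x^3 is a perfect cube, so E-series; the 4-jet and mu = 7 give E_7.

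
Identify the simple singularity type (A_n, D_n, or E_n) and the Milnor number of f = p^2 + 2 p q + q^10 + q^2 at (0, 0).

Type A_9, Milnor number mu = 9.

The Hessian of f at 0 has rank 1. Corank 1: A-series; mu = 9 gives A_9.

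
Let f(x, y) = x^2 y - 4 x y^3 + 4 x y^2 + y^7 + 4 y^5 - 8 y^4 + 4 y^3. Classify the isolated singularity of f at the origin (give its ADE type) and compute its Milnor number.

Type D_8, Milnor number mu = 8.

The Hessian of f at 0 has rank 0. Corank 2; j^3 = y*(x + 2*y)^2 has shape L^2 M (L != M), so D-series; mu = 8 gives D_8.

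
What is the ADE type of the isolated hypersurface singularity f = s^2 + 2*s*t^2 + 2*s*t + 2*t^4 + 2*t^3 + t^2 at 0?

A_{3}

The Hessian of f at 0 has rank 1. Corank 1: A-series; mu = 3 gives A_3.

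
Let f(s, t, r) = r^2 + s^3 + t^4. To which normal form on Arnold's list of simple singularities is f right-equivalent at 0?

The Hessian of f at 0 has rank 1. Corank 2; j^3 = s^3 is a perfect cube, so E-series; the 4-jet and mu = 6 give E_6.

E6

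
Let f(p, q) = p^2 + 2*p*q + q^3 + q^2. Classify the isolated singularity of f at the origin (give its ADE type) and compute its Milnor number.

Type A2, Milnor number mu = 2.

The Hessian of f at 0 has rank 1. Corank 1: A-series; mu = 2 gives A_2.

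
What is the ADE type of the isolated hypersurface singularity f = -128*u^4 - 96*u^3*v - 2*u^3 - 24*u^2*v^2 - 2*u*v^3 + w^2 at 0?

The Hessian of f at 0 has rank 1. Corank 2; j^3 = -2*u^3 is a perfect cube, so E-series; the 4-jet and mu = 7 give E_7.

E_{7}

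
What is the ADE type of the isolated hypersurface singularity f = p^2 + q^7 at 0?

The Hessian of f at 0 is [[2, 0], [0, 0]] with rank 1, so corank 1. A Groebner basis of the Jacobian ideal J(f) in C{p,q} is {q^6, p}; counting standard monomials gives mu = 6. Corank 1: A-series; mu = 6 gives A_6.

A6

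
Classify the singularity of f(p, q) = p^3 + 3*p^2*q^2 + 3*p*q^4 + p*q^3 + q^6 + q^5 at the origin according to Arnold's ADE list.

The Hessian of f at 0 has rank 0. Corank 2; j^3 = p^3 is a perfect cube, so E-series; the 4-jet and mu = 7 give E_7.

E_{7}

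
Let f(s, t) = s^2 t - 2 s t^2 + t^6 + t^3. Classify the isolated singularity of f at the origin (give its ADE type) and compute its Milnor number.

Type D7, Milnor number mu = 7.

The Hessian of f at 0 has rank 0. Corank 2; j^3 = t*(s - t)^2 has shape L^2 M (L != M), so D-series; mu = 7 gives D_7.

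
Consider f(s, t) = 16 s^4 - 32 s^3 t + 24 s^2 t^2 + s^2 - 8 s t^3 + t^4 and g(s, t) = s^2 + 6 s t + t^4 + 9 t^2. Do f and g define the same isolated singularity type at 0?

Yes.

The Hessian of f at 0 has rank 1. Corank 1: A-series; mu = 3 gives A_3. The Hessian of g at 0 has rank 1. Corank 1: A-series; mu = 3 gives A_3. Both have type A_3, hence right-equivalent.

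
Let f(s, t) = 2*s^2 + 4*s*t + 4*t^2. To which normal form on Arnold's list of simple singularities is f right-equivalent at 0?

A1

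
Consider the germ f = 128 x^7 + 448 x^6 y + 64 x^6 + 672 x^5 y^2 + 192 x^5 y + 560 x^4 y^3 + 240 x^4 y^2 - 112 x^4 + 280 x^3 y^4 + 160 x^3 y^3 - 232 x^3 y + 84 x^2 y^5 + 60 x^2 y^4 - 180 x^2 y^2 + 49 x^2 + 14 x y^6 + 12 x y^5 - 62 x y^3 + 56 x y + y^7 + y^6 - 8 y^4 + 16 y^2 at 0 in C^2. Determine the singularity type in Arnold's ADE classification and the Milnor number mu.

The Hessian of f at 0 is [[98, 56], [56, 32]] with rank 1, so corank 1. A Groebner basis of the Jacobian ideal J(f) in C{x,y} is {2401*x*y + y^4 + 1372*y^2, x*y^2 - 343*x/6 + 23*y^3/42 - 98*y/3, x^2 + 8*x*y/7 + 16*y^2/49}; counting standard monomials gives mu = 6. Corank 1: A-series; mu = 6 gives A_6.

Type A6, Milnor number mu = 6.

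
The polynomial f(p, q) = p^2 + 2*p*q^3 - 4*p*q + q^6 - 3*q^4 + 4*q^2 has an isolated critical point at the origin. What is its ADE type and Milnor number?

The Hessian of f at 0 has rank 1. Corank 1: A-series; mu = 3 gives A_3.

Type A_{3}, Milnor number mu = 3.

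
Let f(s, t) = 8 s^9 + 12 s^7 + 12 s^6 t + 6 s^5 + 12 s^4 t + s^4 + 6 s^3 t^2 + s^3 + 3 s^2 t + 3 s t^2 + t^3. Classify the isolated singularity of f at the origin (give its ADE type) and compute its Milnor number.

Type E_6, Milnor number mu = 6.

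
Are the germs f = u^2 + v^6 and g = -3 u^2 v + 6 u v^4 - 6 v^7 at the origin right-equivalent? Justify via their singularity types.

The Hessian of f at 0 is [[2, 0], [0, 0]] with rank 1, so corank 1. A Groebner basis of the Jacobian ideal J(f) in C{u,v} is {v^5, u}; counting standard monomials gives mu = 5. Corank 1: A-series; mu = 5 gives A_5. The Hessian of g at 0 is [[0, 0], [0, 0]] with rank 0, so corank 2. A Groebner basis of the Jacobian ideal J(g) in C{u,v} is {u^2/6 + u*v^3, -u*v + v^4, u^3, u^2*v}; counting standard monomials gives mu = 8. Corank 2; j^3 = -3*u^2*v has shape L^2 M (L != M), so D-series; mu = 8 gives D_8. f is A_5 but g is D_8, hence not right-equivalent.

No.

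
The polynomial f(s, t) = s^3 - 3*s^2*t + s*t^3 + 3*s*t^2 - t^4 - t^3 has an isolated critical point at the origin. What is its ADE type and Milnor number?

The Hessian of f at 0 has rank 0. Corank 2; j^3 = (s - t)^3 is a perfect cube, so E-series; the 4-jet and mu = 7 give E_7.

Type E7, Milnor number mu = 7.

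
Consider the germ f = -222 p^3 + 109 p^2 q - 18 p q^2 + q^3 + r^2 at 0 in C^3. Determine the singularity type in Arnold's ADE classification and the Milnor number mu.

The Hessian of f at 0 is [[0, 0, 0], [0, 0, 0], [0, 0, 2]] with rank 1, so corank 2. A Groebner basis of the Jacobian ideal J(f) in C{p,q,r} is {q^3, p^2 - 3*q^2/107, p*q - 18*q^2/107, r}; counting standard monomials gives mu = 4. Corank 2; j^3 = -(6*p - q)*(37*p^2 - 12*p*q + q^2) splits into three distinct lines over C (the quadratic factor has nonzero discriminant), so D_4.

Type D_4, Milnor number mu = 4.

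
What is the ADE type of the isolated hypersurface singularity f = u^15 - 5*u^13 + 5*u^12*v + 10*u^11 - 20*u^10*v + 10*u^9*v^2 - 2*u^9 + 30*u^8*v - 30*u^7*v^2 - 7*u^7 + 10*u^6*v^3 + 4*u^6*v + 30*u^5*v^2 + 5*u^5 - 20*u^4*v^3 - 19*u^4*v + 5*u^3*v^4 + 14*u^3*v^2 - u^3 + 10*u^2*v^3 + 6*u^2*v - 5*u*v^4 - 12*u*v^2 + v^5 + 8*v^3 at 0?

The Hessian of f at 0 is [[0, 0], [0, 0]] with rank 0, so corank 2. A Groebner basis of the Jacobian ideal J(f) in C{u,v} is {7*u^2/32 + u*v^3 - 7*u*v/8 + 7*v^2/8, u^2/8 - u*v/2 + v^4 + v^2/2, u^3 - 12*u*v^2 + 16*v^3, u^2*v - 4*u*v^2 + 4*v^3}; counting standard monomials gives mu = 8. Corank 2; j^3 = -(u - 2*v)^3 is a perfect cube, so E-series; the 5-jet and mu = 8 give E_8.

E_{8}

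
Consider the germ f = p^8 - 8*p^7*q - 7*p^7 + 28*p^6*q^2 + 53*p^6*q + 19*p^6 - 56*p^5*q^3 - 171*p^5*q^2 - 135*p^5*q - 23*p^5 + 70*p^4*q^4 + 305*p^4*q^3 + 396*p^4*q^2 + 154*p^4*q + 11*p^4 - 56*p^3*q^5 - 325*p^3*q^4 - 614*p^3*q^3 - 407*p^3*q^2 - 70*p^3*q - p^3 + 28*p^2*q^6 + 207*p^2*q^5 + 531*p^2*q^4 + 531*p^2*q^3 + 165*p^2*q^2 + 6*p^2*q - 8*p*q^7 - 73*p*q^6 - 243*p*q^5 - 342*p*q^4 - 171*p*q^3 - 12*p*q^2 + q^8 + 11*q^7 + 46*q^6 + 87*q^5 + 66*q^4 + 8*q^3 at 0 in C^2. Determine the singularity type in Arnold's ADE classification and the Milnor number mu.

The Hessian of f at 0 is [[0, 0], [0, 0]] with rank 0, so corank 2. A Groebner basis of the Jacobian ideal J(f) in C{p,q} is {3*p^2/2 - 6*p*q + q^4 - q^3/2 + 6*q^2, p^3 - 3*p^2 + 12*p*q - 7*q^3 - 12*q^2, p^2*q - 3*p^2/2 + 6*p*q - 7*q^3/2 - 6*q^2, -p^2/2 + p*q^2 + 2*p*q - 11*q^3/6 - 2*q^2}; counting standard monomials gives mu = 7. Corank 2; j^3 = -(p - 2*q)^3 is a perfect cube, so E-series; the 4-jet and mu = 7 give E_7.

Type E7, Milnor number mu = 7.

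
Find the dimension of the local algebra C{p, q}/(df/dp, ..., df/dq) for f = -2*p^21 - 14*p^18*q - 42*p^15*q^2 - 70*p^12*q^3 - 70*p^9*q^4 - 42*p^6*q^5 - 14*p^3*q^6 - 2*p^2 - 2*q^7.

6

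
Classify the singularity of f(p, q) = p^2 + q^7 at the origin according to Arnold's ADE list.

A_6

The Hessian of f at 0 has rank 1. Corank 1: A-series; mu = 6 gives A_6.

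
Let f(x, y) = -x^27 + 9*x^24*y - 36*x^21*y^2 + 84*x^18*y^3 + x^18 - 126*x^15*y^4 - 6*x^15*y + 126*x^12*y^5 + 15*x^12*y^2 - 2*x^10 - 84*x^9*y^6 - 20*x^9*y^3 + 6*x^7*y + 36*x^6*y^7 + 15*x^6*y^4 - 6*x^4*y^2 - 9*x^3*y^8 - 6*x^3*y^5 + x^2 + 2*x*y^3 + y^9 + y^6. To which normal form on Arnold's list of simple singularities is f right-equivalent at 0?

A_8

The Hessian of f at 0 is [[2, 0], [0, 0]] with rank 1, so corank 1. A Groebner basis of the Jacobian ideal J(f) in C{x,y} is {x^2*y^2, x^3, x + y^3}; counting standard monomials gives mu = 8. Corank 1: A-series; mu = 8 gives A_8.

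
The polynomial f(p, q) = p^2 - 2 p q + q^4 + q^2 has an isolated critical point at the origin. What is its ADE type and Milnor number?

Type A_3, Milnor number mu = 3.

The Hessian of f at 0 has rank 1. Corank 1: A-series; mu = 3 gives A_3.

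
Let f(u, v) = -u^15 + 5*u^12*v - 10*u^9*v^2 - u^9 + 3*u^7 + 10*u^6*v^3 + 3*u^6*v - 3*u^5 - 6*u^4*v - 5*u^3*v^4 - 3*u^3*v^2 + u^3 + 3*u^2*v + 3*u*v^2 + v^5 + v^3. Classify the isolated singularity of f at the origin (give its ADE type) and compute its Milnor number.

The Hessian of f at 0 has rank 0. Corank 2; j^3 = (u + v)^3 is a perfect cube, so E-series; the 5-jet and mu = 8 give E_8.

Type E8, Milnor number mu = 8.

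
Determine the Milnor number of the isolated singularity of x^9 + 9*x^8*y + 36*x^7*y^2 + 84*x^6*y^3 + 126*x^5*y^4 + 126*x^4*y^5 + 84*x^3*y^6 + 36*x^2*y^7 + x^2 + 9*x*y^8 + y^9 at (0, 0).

8

The Hessian of f at 0 has rank 1. Corank 1: A-series; mu = 8 gives A_8.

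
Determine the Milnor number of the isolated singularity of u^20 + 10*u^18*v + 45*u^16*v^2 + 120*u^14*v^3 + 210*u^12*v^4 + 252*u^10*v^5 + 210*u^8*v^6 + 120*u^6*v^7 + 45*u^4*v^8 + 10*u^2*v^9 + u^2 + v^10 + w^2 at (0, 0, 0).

The Hessian of f at 0 has rank 2. Corank 1: A-series; mu = 9 gives A_9.

9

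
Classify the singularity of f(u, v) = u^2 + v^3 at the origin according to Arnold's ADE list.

The Hessian of f at 0 has rank 1. Corank 1: A-series; mu = 2 gives A_2.

A2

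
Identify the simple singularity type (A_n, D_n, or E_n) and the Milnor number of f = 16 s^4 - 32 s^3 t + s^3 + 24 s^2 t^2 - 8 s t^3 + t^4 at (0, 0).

The Hessian of f at 0 has rank 0. Corank 2; j^3 = s^3 is a perfect cube, so E-series; the 4-jet and mu = 6 give E_6.

Type E6, Milnor number mu = 6.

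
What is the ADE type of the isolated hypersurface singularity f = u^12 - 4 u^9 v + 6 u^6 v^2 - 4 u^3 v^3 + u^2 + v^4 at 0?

A_{3}

The Hessian of f at 0 is [[2, 0], [0, 0]] with rank 1, so corank 1. A Groebner basis of the Jacobian ideal J(f) in C{u,v} is {v^3, u}; counting standard monomials gives mu = 3. Corank 1: A-series; mu = 3 gives A_3.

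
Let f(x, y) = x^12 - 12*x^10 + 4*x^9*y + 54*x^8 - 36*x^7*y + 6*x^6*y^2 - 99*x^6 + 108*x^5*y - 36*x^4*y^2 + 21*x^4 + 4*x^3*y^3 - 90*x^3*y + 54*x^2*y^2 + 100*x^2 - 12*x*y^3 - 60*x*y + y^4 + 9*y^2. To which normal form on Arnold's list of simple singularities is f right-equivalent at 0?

The Hessian of f at 0 has rank 1. Corank 1: A-series; mu = 3 gives A_3.

A_{3}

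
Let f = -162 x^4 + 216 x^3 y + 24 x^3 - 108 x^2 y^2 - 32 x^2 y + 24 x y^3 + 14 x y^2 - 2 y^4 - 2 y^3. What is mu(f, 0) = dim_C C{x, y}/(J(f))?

The Hessian of f at 0 has rank 0. Corank 2; j^3 = 2*(2*x - y)^2*(3*x - y) has shape L^2 M (L != M), so D-series; mu = 5 gives D_5.

5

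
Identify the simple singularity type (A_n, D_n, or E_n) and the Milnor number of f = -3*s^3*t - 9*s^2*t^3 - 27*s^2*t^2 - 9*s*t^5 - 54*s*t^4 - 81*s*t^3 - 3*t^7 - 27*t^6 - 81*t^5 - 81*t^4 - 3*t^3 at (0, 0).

Type E_{7}, Milnor number mu = 7.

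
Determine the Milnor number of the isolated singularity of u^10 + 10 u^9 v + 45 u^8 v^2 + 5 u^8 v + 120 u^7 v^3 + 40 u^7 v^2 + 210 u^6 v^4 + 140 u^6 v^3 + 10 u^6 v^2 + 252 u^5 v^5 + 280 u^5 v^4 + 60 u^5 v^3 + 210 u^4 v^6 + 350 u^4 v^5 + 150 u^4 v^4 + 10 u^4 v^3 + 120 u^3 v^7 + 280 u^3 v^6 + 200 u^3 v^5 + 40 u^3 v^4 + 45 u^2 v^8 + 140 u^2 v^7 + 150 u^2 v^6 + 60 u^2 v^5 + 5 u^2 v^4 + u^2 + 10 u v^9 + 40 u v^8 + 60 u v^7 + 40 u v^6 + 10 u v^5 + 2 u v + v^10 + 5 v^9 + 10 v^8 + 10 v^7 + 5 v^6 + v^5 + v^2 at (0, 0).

4

The Hessian of f at 0 has rank 1. Corank 1: A-series; mu = 4 gives A_4.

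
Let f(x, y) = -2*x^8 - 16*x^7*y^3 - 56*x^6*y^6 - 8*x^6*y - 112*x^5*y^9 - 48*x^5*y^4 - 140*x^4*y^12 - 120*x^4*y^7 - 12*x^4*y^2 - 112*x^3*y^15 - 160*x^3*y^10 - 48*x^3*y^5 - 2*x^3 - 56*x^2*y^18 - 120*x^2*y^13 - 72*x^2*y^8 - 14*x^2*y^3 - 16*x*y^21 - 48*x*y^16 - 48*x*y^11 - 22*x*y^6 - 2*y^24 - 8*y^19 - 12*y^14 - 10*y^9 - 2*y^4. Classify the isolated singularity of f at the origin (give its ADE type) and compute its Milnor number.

Type E6, Milnor number mu = 6.

The Hessian of f at 0 has rank 0. Corank 2; j^3 = -2*x^3 is a perfect cube, so E-series; the 4-jet and mu = 6 give E_6.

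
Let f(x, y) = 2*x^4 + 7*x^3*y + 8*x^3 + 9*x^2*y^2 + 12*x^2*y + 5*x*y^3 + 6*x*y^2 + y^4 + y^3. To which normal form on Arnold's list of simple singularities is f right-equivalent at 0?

The Hessian of f at 0 has rank 0. Corank 2; j^3 = (2*x + y)^3 is a perfect cube, so E-series; the 4-jet and mu = 7 give E_7.

E7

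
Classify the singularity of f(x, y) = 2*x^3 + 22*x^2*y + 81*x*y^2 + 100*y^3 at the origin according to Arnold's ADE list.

The Hessian of f at 0 has rank 0. Corank 2; j^3 = (x + 4*y)*(2*x^2 + 14*x*y + 25*y^2) splits into three distinct lines over C (the quadratic factor has nonzero discriminant), so D_4.

D_4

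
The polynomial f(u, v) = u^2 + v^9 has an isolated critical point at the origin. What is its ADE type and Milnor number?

Type A_8, Milnor number mu = 8.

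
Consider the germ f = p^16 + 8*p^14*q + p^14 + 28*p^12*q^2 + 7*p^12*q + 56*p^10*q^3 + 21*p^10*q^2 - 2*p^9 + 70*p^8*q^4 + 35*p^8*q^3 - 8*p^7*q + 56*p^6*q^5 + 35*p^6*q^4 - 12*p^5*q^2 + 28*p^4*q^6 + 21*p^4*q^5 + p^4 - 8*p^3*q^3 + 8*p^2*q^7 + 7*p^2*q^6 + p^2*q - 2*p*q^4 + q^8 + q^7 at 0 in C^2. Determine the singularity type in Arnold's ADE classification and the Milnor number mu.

Type D_9, Milnor number mu = 9.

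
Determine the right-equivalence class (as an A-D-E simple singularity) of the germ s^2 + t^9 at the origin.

The Hessian of f at 0 has rank 1. Corank 1: A-series; mu = 8 gives A_8.

A_8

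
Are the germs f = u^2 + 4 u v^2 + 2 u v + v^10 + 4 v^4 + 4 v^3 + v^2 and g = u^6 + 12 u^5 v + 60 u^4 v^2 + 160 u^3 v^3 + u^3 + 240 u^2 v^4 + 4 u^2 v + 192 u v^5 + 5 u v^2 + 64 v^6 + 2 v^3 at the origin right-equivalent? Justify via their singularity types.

The Hessian of f at 0 has rank 1. Corank 1: A-series; mu = 9 gives A_9. The Hessian of g at 0 has rank 0. Corank 2; j^3 = (u + v)^2*(u + 2*v) has shape L^2 M (L != M), so D-series; mu = 7 gives D_7. f is A_9 but g is D_7, hence not right-equivalent.

No.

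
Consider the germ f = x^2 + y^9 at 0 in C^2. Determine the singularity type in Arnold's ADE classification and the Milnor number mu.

Type A_8, Milnor number mu = 8.

The Hessian of f at 0 is [[2, 0], [0, 0]] with rank 1, so corank 1. A Groebner basis of the Jacobian ideal J(f) in C{x,y} is {y^8, x}; counting standard monomials gives mu = 8. Corank 1: A-series; mu = 8 gives A_8.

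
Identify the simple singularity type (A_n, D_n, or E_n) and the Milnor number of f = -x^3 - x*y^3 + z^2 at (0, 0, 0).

The Hessian of f at 0 has rank 1. Corank 2; j^3 = -x^3 is a perfect cube, so E-series; the 4-jet and mu = 7 give E_7.

Type E_{7}, Milnor number mu = 7.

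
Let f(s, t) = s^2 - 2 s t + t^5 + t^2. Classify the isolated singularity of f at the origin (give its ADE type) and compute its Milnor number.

The Hessian of f at 0 has rank 1. Corank 1: A-series; mu = 4 gives A_4.

Type A_4, Milnor number mu = 4.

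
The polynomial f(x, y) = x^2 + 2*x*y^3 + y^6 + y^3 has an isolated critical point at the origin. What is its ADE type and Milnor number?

Type A_{2}, Milnor number mu = 2.

The Hessian of f at 0 has rank 1. Corank 1: A-series; mu = 2 gives A_2.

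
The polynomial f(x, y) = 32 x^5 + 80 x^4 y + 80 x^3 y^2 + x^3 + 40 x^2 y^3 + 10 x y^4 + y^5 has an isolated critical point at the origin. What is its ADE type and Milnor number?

Type E_8, Milnor number mu = 8.

The Hessian of f at 0 is [[0, 0], [0, 0]] with rank 0, so corank 2. A Groebner basis of the Jacobian ideal J(f) in C{x,y} is {y^5, x*y^3 + y^4/8, x^2}; counting standard monomials gives mu = 8. Corank 2; j^3 = x^3 is a perfect cube, so E-series; the 5-jet and mu = 8 give E_8.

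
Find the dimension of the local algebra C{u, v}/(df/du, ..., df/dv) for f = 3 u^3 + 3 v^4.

6

The Hessian of f at 0 has rank 0. Corank 2; j^3 = 3*u^3 is a perfect cube, so E-series; the 4-jet and mu = 6 give E_6.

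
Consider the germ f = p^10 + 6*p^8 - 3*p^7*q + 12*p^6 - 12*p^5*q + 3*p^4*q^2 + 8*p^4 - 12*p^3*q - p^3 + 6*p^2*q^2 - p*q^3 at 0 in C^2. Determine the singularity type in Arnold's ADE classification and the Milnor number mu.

The Hessian of f at 0 has rank 0. Corank 2; j^3 = -p^3 is a perfect cube, so E-series; the 4-jet and mu = 7 give E_7.

Type E_7, Milnor number mu = 7.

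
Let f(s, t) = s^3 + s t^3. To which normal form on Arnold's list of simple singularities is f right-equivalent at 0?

E_7

The Hessian of f at 0 is [[0, 0], [0, 0]] with rank 0, so corank 2. A Groebner basis of the Jacobian ideal J(f) in C{s,t} is {s^3, s*t^2, 3*s^2 + t^3}; counting standard monomials gives mu = 7. Corank 2; j^3 = s^3 is a perfect cube, so E-series; the 4-jet and mu = 7 give E_7.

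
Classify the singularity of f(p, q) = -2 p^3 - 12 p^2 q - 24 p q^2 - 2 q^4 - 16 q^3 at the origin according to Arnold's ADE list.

E_{6}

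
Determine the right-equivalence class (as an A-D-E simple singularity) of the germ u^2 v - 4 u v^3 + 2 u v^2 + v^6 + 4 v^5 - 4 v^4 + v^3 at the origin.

The Hessian of f at 0 has rank 0. Corank 2; j^3 = v*(u + v)^2 has shape L^2 M (L != M), so D-series; mu = 7 gives D_7.

D_{7}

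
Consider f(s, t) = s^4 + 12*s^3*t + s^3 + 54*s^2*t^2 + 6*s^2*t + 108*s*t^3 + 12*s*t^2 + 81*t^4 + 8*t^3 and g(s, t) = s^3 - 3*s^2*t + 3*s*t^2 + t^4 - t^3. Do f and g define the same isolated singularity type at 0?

Yes.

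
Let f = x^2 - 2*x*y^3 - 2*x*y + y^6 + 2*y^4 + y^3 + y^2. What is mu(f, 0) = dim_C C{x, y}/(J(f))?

The Hessian of f at 0 is [[2, -2], [-2, 2]] with rank 1, so corank 1. A Groebner basis of the Jacobian ideal J(f) in C{x,y} is {y^2, x - y}; counting standard monomials gives mu = 2. Corank 1: A-series; mu = 2 gives A_2.

2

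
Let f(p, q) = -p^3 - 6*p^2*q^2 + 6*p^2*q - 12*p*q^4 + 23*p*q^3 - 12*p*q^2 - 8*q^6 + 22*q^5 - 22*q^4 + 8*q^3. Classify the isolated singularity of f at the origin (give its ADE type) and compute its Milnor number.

The Hessian of f at 0 has rank 0. Corank 2; j^3 = -(p - 2*q)^3 is a perfect cube, so E-series; the 4-jet and mu = 7 give E_7.

Type E_7, Milnor number mu = 7.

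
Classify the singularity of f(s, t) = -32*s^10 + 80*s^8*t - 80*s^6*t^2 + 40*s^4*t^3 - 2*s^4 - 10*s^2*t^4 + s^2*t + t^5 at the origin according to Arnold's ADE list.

The Hessian of f at 0 has rank 0. Corank 2; j^3 = s^2*t has shape L^2 M (L != M), so D-series; mu = 6 gives D_6.

D_{6}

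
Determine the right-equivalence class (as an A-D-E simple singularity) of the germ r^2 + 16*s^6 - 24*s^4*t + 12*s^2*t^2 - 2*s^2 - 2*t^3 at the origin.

The Hessian of f at 0 has rank 2. Corank 1: A-series; mu = 2 gives A_2.

A_2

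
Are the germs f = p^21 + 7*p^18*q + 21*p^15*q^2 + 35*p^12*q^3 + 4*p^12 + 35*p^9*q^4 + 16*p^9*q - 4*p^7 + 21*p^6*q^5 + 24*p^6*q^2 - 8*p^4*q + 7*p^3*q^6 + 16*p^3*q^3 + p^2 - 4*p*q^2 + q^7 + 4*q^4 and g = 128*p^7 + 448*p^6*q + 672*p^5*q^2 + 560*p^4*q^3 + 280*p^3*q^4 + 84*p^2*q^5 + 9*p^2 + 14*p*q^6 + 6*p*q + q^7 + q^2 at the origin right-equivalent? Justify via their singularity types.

Yes.

The Hessian of f at 0 has rank 1. Corank 1: A-series; mu = 6 gives A_6. The Hessian of g at 0 has rank 1. Corank 1: A-series; mu = 6 gives A_6. Both have type A_6, hence right-equivalent.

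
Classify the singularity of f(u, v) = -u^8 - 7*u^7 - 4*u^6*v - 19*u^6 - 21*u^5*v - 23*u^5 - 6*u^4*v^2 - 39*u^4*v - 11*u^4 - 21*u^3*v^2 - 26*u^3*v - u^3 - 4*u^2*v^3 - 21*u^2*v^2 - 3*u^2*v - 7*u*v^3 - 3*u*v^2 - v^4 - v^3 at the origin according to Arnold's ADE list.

E_{7}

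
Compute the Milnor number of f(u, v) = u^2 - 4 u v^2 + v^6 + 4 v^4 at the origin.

5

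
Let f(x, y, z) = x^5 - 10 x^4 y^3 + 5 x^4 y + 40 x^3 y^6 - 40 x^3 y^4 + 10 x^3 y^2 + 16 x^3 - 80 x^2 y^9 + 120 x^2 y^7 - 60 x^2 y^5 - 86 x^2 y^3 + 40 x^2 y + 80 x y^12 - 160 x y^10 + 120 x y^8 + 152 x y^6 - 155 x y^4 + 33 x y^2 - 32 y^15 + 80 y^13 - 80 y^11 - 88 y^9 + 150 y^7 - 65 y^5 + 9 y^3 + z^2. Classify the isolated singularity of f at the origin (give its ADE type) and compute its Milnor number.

The Hessian of f at 0 is [[0, 0, 0], [0, 0, 0], [0, 0, 2]] with rank 1, so corank 2. A Groebner basis of the Jacobian ideal J(f) in C{x,y,z} is {-1024*x*y/2053 + y^4 - 768*y^2/2053, x*y^2 + 3*y^3/4, x^2 + 12323*x*y/8212 + 4623*y^2/8212, z}; counting standard monomials gives mu = 6. Corank 2; j^3 = (x + y)*(4*x + 3*y)^2 has shape L^2 M (L != M), so D-series; mu = 6 gives D_6.

Type D6, Milnor number mu = 6.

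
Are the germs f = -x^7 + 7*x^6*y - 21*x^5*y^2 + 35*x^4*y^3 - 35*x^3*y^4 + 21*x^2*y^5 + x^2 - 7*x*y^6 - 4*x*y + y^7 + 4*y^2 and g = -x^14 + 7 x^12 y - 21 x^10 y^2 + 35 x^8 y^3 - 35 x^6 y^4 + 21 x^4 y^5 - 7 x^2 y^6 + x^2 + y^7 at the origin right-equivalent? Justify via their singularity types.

The Hessian of f at 0 has rank 1. Corank 1: A-series; mu = 6 gives A_6. The Hessian of g at 0 has rank 1. Corank 1: A-series; mu = 6 gives A_6. Both have type A_6, hence right-equivalent.

Yes.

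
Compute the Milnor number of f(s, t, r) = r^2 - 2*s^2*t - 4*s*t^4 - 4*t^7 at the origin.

The Hessian of f at 0 is [[0, 0, 0], [0, 0, 0], [0, 0, 2]] with rank 1, so corank 2. A Groebner basis of the Jacobian ideal J(f) in C{s,t,r} is {-s^2/6 + s*t^3, s*t + t^4, s^3, s^2*t, r}; counting standard monomials gives mu = 8. Corank 2; j^3 = -2*s^2*t has shape L^2 M (L != M), so D-series; mu = 8 gives D_8.

8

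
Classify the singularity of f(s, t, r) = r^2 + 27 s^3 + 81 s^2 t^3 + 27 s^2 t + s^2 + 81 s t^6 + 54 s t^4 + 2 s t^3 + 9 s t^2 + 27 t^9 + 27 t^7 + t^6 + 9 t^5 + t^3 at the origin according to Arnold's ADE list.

A_2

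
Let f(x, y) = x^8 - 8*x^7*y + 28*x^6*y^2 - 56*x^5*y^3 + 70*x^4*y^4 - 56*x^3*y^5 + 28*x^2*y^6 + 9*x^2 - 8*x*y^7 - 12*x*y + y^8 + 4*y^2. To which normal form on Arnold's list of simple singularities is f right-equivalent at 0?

A_{7}

The Hessian of f at 0 is [[18, -12], [-12, 8]] with rank 1, so corank 1. A Groebner basis of the Jacobian ideal J(f) in C{x,y} is {y^7, x - 2*y/3}; counting standard monomials gives mu = 7. Corank 1: A-series; mu = 7 gives A_7.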